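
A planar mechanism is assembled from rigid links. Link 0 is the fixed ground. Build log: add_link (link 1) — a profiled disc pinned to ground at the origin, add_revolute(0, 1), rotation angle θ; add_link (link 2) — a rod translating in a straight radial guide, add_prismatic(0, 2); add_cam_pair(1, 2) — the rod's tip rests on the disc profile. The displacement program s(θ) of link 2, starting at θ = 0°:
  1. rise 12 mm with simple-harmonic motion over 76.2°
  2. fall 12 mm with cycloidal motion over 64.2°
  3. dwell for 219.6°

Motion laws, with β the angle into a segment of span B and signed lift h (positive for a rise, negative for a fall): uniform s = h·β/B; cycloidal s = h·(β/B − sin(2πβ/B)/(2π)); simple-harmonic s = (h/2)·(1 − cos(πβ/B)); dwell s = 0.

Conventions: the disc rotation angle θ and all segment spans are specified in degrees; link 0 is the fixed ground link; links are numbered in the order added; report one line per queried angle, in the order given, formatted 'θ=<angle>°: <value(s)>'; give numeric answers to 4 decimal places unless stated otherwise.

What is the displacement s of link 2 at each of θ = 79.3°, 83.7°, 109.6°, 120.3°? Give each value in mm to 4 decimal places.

seg 1 [0°–76.2°] simple-harmonic, h=12: full span → s += 12 → s = 12.0000
seg 2 [76.2°–140.4°] cycloidal, h=-12: θ=79.3° here. β=3.1, B=64.2. -12·(0.0483 − sin(2π·0.0483)/(2π)) = -0.0088 → s = 11.9912
seg 2 [76.2°–140.4°] cycloidal, h=-12: θ=83.7° here. β=7.5, B=64.2. -12·(0.1168 − sin(2π·0.1168)/(2π)) = -0.1225 → s = 11.8775
seg 2 [76.2°–140.4°] cycloidal, h=-12: θ=109.6° here. β=33.4, B=64.2. -12·(0.5202 − sin(2π·0.5202)/(2π)) = -6.4853 → s = 5.5147
seg 2 [76.2°–140.4°] cycloidal, h=-12: θ=120.3° here. β=44.1, B=64.2. -12·(0.6869 − sin(2π·0.6869)/(2π)) = -10.0048 → s = 1.9952

θ=79.3°: 11.9912
θ=83.7°: 11.8775
θ=109.6°: 5.5147
θ=120.3°: 1.9952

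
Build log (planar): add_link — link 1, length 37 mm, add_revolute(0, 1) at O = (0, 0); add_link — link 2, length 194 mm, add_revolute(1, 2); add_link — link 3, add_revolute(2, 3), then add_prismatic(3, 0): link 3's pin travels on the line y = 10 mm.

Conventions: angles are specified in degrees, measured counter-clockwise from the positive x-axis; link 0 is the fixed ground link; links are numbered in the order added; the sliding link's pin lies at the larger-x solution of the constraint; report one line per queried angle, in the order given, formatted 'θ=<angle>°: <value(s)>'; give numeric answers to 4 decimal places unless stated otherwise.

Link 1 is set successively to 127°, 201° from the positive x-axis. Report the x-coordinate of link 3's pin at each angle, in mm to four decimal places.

geometry: r = 37 mm, L = 194 mm, e = 10 mm
θ=127°: crank pin P = (r cos θ, r sin θ) = (-22.267156, 29.549514)
θ=127°: h = r sin θ − e = 29.549514 − 10 = 19.549514
θ=127°: x = r cos θ + √(L² − h²) = -22.267156 + 193.012478 = 170.745322
θ=201°: crank pin P = (r cos θ, r sin θ) = (-34.542476, -13.259614)
θ=201°: h = r sin θ − e = -13.259614 − 10 = -23.259614
θ=201°: x = r cos θ + √(L² − h²) = -34.542476 + 192.600598 = 158.058122

θ=127°: 170.7453
θ=201°: 158.0581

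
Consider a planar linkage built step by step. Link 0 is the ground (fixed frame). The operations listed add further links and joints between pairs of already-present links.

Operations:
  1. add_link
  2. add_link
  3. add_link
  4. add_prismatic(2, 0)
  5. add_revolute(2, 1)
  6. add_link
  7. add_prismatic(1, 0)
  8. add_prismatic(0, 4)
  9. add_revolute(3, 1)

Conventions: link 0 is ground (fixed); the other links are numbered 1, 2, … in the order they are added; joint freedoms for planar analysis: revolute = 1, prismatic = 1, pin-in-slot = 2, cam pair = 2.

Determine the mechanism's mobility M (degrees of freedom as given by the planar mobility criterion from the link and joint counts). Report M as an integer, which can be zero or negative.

ground; <1,0,0>
#1 <2,0,0>
#2 <3,0,0>
#3 <4,0,0>
P:2↔0 J1 <4,1,0>
R:2↔1 J1 <4,2,0>
#4 <5,2,0>
P:1↔0 J1 <5,3,0>
P:0↔4 J1 <5,4,0>
R:3↔1 J1 <5,5,0>
3×4 − 2×5 − 1×0 = 2

M = 2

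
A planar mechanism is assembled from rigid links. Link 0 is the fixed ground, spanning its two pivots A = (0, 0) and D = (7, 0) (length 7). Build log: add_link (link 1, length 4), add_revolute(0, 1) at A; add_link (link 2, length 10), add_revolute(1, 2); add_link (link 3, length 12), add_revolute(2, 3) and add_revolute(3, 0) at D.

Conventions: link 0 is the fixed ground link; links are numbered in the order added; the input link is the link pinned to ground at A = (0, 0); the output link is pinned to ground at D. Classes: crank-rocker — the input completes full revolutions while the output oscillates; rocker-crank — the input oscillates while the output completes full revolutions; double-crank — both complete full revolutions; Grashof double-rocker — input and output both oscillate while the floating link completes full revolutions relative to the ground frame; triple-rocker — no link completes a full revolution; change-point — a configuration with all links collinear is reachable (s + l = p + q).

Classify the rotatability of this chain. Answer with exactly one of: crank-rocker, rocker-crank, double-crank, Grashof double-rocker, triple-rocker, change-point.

lengths: ground=7, input=4, coupler=10, output=12
sorted: s=4 (shortest), l=12 (longest), p+q=17
s + l = 16 vs p + q = 17
s + l < p + q (Grashof) with shortest = input link → crank-rocker

crank-rocker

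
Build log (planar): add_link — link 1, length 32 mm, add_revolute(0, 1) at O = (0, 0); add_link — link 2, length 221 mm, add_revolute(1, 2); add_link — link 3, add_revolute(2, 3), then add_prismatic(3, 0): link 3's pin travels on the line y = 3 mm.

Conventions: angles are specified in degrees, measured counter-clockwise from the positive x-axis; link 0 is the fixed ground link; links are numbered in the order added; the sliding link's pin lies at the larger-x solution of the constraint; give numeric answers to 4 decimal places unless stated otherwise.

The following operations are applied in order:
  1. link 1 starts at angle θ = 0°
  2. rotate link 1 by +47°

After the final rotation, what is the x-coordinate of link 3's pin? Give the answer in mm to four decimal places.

geometry: r = 32 mm, L = 221 mm, e = 3 mm; θ starts at 0°
rotate link 1 by +47°: θ ← 0° +47° = 47°
crank pin P = (r cos θ, r sin θ) = (21.823948, 23.403318)
h = r sin θ − e = 23.403318 − 3 = 20.403318
x = r cos θ + √(L² − h²) = 21.823948 + 220.056140 = 241.880087

241.8801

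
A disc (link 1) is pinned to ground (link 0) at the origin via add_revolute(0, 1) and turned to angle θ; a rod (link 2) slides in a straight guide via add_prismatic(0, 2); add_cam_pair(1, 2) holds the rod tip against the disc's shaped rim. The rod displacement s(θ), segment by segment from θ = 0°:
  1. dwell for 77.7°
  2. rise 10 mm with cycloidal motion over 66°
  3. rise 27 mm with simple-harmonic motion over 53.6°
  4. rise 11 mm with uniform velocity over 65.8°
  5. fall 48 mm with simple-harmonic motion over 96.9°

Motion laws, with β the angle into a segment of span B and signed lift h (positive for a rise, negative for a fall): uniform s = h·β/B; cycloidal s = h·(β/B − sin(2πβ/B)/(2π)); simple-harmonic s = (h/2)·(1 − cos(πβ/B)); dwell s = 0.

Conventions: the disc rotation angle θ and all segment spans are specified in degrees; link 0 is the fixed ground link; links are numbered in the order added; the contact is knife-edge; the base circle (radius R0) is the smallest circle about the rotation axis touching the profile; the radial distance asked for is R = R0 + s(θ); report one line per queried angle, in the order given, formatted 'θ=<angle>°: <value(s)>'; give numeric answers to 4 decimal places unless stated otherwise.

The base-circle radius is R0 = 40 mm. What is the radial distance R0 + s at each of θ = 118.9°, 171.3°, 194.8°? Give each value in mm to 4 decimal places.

segment 1 (0° to 77.7°, dwell): s unchanged at 0.0000
θ = 118.9° falls in segment 2 (77.7° to 143.7°, cycloidal, h = 10): β = 118.9 − 77.7 = 41.2°, B = 66°; Δs = 10·(0.6242 − sin(2π·0.6242)/(2π)) = 7.3625; s = 0.0000 + 7.3625 = 7.3625
segment 2 (77.7° to 143.7°, cycloidal, h = 10) is passed completely: s = 0.0000 + (10) = 10.0000
θ = 171.3° falls in segment 3 (143.7° to 197.3°, simple-harmonic, h = 27): β = 171.3 − 143.7 = 27.6°, B = 53.6°; Δs = 27/2·(1 − cos(π·0.5149)) = 14.1328; s = 10.0000 + 14.1328 = 24.1328
θ = 194.8° falls in segment 3 (143.7° to 197.3°, simple-harmonic, h = 27): β = 194.8 − 143.7 = 51.1°, B = 53.6°; Δs = 27/2·(1 − cos(π·0.9534)) = 26.8553; s = 10.0000 + 26.8553 = 36.8553
θ=118.9°: R = R0 + s = 40 + 7.3625 = 47.3625
θ=171.3°: R = R0 + s = 40 + 24.1328 = 64.1328
θ=194.8°: R = R0 + s = 40 + 36.8553 = 76.8553

θ=118.9°: 47.3625
θ=171.3°: 64.1328
θ=194.8°: 76.8553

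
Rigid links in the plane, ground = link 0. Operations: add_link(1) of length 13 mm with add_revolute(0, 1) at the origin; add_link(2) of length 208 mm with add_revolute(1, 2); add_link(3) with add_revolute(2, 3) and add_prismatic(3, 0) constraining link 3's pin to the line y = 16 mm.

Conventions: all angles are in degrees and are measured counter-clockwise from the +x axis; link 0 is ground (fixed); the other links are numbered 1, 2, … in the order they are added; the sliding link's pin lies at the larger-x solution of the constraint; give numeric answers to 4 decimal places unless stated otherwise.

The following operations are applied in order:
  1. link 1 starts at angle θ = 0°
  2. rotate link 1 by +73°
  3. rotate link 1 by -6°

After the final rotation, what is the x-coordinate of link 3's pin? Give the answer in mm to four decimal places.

geometry: r = 13 mm, L = 208 mm, e = 16 mm; θ starts at 0°
rotate link 1 by +73°: θ ← 0° +73° = 73°
rotate link 1 by -6°: θ ← 73° -6° = 67°
crank pin P = (r cos θ, r sin θ) = (5.079505, 11.966563)
h = r sin θ − e = 11.966563 − 16 = -4.033437
x = r cos θ + √(L² − h²) = 5.079505 + 207.960889 = 213.040394

213.0404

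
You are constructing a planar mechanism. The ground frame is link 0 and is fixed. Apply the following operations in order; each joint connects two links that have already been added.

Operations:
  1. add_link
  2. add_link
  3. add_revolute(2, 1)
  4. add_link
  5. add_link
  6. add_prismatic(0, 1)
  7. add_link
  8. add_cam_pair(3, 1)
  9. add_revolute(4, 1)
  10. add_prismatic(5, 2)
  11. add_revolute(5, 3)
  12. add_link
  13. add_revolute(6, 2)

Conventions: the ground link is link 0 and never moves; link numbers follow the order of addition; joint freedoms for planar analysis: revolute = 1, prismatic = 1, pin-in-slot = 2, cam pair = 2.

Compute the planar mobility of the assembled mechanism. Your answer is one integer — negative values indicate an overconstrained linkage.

ground; <1,0,0>
#1 <2,0,0>
#2 <3,0,0>
R:2↔1 J1 <3,1,0>
#3 <4,1,0>
#4 <5,1,0>
P:0↔1 J1 <5,2,0>
#5 <6,2,0>
C:3↔1 J2 <6,2,1>
R:4↔1 J1 <6,3,1>
P:5↔2 J1 <6,4,1>
R:5↔3 J1 <6,5,1>
#6 <7,5,1>
R:6↔2 J1 <7,6,1>
3×6 − 2×6 − 1×1 = 5

M = 5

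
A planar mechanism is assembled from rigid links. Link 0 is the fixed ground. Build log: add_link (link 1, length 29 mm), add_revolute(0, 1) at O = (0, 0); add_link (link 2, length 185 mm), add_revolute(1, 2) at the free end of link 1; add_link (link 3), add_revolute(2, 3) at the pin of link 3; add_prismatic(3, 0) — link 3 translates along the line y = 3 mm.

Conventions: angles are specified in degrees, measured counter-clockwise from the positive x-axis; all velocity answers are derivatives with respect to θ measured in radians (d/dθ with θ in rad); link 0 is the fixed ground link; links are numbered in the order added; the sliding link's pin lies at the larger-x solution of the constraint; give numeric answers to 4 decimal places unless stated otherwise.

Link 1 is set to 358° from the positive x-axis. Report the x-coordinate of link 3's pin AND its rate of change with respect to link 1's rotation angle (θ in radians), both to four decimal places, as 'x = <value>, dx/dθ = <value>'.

geometry: r = 29 mm, L = 185 mm, e = 3 mm
crank pin P = (r cos θ, r sin θ) = (28.982334, -1.012085)
h = r sin θ − e = -1.012085 − 3 = -4.012085
x = r cos θ + √(L² − h²) = 28.982334 + 184.956490 = 213.938824
dx/dθ = −r sin θ − h·r cos θ/√(L² − h²) (θ in radians; h = -4.012085) = 1.640772

x = 213.9388, dx/dθ = 1.6408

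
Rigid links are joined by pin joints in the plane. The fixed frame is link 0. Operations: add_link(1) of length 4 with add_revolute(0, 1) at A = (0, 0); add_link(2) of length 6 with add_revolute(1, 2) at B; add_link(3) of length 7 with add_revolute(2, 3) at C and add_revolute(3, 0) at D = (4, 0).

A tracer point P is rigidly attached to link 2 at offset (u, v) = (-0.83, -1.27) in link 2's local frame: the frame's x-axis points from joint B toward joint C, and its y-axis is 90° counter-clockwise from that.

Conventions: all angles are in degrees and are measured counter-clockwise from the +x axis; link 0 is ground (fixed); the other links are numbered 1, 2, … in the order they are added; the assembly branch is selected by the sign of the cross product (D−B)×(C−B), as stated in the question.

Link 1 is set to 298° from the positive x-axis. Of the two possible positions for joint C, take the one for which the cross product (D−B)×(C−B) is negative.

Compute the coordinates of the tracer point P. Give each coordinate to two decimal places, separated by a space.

A=(0,0), D=(4.00,0)
B = A + 4.00·(cos298°, sin298°) = (1.8779, -3.5318)
|BD| = 4.1203
circle(B,6.00) ∩ circle(D,7.00): a=0.4826, h=5.9806
  candidates: C₊=(-2.9999,-0.0379) cross=24.642; C₋=(7.2528,-6.1983) cross=-24.642
  branch - wants cross < 0 → take C=(7.2528,-6.1983) (cross=-24.642)
ex = (C−B)/|BC| = (0.8958,-0.4444); ey = (0.4444,0.8958)
P = B + -0.83·ex + -1.27·ey = (0.5699,-4.3006)

0.57 -4.30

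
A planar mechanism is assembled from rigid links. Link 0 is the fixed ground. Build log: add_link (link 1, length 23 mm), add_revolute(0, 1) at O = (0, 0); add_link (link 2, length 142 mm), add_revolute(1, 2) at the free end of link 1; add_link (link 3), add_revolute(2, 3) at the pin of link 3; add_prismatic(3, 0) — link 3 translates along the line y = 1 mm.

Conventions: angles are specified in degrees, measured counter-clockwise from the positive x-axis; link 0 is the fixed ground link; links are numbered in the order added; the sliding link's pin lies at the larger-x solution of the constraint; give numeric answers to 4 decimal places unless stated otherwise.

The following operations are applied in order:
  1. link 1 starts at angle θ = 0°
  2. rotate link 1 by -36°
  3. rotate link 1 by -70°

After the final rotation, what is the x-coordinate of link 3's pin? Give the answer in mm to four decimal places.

geometry: r = 23 mm, L = 142 mm, e = 1 mm; θ starts at 0°
rotate link 1 by -36°: θ ← 0° -36° = -36°
rotate link 1 by -70°: θ ← -36° -70° = -106°
crank pin P = (r cos θ, r sin θ) = (-6.339659, -22.109019)
h = r sin θ − e = -22.109019 − 1 = -23.109019
x = r cos θ + √(L² − h²) = -6.339659 + 140.107006 = 133.767347

133.7673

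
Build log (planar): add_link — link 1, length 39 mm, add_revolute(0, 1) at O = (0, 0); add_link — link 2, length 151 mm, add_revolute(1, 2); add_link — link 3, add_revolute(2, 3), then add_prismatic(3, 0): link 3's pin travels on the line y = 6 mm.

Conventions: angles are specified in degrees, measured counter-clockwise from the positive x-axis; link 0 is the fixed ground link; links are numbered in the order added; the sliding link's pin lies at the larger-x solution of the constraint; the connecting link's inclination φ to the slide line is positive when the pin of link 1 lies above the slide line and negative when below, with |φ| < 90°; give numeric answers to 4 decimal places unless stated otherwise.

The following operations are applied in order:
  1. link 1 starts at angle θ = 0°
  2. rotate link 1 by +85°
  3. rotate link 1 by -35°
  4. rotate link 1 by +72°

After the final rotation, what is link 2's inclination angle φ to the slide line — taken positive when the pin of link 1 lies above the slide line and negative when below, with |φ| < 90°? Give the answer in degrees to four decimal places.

geometry: r = 39 mm, L = 151 mm, e = 6 mm; θ starts at 0°
rotate link 1 by +85°: θ ← 0° +85° = 85°
rotate link 1 by -35°: θ ← 85° -35° = 50°
rotate link 1 by +72°: θ ← 50° +72° = 122°
h = r sin θ − e = 33.073876 − 6 = 27.073876
sin φ = h / L = 27.073876 / 151 = 0.17929719
φ = arcsin(0.17929719) = 10.328826°

10.3288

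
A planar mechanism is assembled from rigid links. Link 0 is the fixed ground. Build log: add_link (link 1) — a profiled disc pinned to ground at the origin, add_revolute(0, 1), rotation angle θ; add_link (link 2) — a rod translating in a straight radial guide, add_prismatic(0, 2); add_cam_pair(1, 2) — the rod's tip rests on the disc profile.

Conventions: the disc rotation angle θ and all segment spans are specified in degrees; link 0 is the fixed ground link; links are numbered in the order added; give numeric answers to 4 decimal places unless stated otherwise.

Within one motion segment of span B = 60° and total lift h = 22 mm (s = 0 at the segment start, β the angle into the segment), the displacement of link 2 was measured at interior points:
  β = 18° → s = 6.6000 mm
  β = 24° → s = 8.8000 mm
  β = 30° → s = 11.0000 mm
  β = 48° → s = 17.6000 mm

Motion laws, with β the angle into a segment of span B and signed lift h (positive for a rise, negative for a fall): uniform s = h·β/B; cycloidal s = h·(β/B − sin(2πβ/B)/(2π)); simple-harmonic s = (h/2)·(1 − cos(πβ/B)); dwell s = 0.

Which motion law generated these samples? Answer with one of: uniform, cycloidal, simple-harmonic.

candidates at β/B = r: uniform s = h·r (linear in β); cycloidal s = h·(r − sin(2πr)/(2π)); simple-harmonic s = (h/2)(1 − cos(πr))
β=18°: printed 6.6000 | uniform 6.6000, cycloidal 3.2700, simple-harmonic 4.5344
β=24°: printed 8.8000 | uniform 8.8000, cycloidal 6.7419, simple-harmonic 7.6008
β=30°: printed 11.0000 | uniform 11.0000, cycloidal 11.0000, simple-harmonic 11.0000
β=48°: printed 17.6000 | uniform 17.6000, cycloidal 20.9300, simple-harmonic 19.8992
only one law matches every sample → uniform

uniform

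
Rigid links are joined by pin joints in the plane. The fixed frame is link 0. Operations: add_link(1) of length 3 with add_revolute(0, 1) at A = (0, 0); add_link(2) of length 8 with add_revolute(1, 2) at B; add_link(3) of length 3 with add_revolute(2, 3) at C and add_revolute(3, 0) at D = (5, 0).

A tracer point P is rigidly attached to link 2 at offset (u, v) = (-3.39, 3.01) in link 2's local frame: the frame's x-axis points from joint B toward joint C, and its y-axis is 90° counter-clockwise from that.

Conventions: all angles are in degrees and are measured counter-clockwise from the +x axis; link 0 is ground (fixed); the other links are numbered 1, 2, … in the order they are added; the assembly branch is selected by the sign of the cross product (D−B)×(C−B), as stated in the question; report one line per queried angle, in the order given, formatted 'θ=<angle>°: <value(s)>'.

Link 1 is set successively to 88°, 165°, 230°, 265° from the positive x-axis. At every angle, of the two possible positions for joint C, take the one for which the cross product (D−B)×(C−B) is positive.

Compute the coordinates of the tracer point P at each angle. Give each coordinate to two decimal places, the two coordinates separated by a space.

A=(0,0), D=(5.00,0)
θ=88°: B = A + 3.00·(cos88°, sin88°) = (0.1047, 2.9982)
θ=88°: |BD| = 5.7405
θ=88°: circle(B,8.00) ∩ circle(D,3.00): a=7.6608, h=2.3049
θ=88°:   candidates: C₊=(7.8414,0.9626) cross=13.231; C₋=(5.4338,-2.9685) cross=-13.231
θ=88°:   branch + wants cross > 0 → take C=(7.8414,0.9626) (cross=13.231)
θ=88°: ex = (C−B)/|BC| = (0.9671,-0.2545); ey = (0.2545,0.9671)
θ=88°: P = B + -3.39·ex + 3.01·ey = (-2.4078,6.7717)
θ=165°: B = A + 3.00·(cos165°, sin165°) = (-2.8978, 0.7765)
θ=165°: |BD| = 7.9359
θ=165°: circle(B,8.00) ∩ circle(D,3.00): a=7.4332, h=2.9576
θ=165°:   candidates: C₊=(4.7891,2.9926) cross=23.471; C₋=(4.2104,-2.8942) cross=-23.471
θ=165°:   branch + wants cross > 0 → take C=(4.7891,2.9926) (cross=23.471)
θ=165°: ex = (C−B)/|BC| = (0.9609,0.2770); ey = (-0.2770,0.9609)
θ=165°: P = B + -3.39·ex + 3.01·ey = (-6.9889,2.7296)
θ=230°: B = A + 3.00·(cos230°, sin230°) = (-1.9284, -2.2981)
θ=230°: |BD| = 7.2996
θ=230°: circle(B,8.00) ∩ circle(D,3.00): a=7.4171, h=2.9977
θ=230°:   candidates: C₊=(4.1678,2.8823) cross=21.882; C₋=(6.0554,-2.8082) cross=-21.882
θ=230°:   branch + wants cross > 0 → take C=(4.1678,2.8823) (cross=21.882)
θ=230°: ex = (C−B)/|BC| = (0.7620,0.6476); ey = (-0.6476,0.7620)
θ=230°: P = B + -3.39·ex + 3.01·ey = (-6.4607,-2.1996)
θ=265°: B = A + 3.00·(cos265°, sin265°) = (-0.2615, -2.9886)
θ=265°: |BD| = 6.0510
θ=265°: circle(B,8.00) ∩ circle(D,3.00): a=7.5702, h=2.5869
θ=265°:   candidates: C₊=(5.0433,2.9997) cross=15.653; C₋=(7.5986,-1.4990) cross=-15.653
θ=265°:   branch + wants cross > 0 → take C=(5.0433,2.9997) (cross=15.653)
θ=265°: ex = (C−B)/|BC| = (0.6631,0.7485); ey = (-0.7485,0.6631)
θ=265°: P = B + -3.39·ex + 3.01·ey = (-4.7625,-3.5302)

θ=88°: -2.41 6.77
θ=165°: -6.99 2.73
θ=230°: -6.46 -2.20
θ=265°: -4.76 -3.53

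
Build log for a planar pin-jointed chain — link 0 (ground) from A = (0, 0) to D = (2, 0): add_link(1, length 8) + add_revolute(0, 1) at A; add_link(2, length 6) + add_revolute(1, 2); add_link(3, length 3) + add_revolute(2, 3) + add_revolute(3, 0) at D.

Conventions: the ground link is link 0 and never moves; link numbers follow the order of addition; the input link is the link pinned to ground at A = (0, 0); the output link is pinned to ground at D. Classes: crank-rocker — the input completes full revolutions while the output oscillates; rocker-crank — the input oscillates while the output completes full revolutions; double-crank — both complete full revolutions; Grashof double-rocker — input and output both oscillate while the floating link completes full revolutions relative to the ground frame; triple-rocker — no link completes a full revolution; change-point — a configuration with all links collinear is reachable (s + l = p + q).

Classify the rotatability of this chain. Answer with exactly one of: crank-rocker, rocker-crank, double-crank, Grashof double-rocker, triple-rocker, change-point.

lengths: ground=2, input=8, coupler=6, output=3
sorted: s=2 (shortest), l=8 (longest), p+q=9
s + l = 10 vs p + q = 9
s + l > p + q → non-Grashof → no link fully rotates → triple-rocker

triple-rocker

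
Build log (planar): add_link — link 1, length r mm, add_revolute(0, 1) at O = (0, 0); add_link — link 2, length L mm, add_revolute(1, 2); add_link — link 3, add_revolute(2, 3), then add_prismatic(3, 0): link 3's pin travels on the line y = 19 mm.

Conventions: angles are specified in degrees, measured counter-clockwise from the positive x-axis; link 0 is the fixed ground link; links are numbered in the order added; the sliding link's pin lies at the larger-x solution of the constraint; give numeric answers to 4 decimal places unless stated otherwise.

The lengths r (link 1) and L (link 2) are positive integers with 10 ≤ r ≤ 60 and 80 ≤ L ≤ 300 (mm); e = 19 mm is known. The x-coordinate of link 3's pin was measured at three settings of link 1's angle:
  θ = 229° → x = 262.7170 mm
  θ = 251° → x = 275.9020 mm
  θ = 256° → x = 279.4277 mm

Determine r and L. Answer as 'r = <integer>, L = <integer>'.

constraint per measurement: (x − r cos θ)² + (r sin θ − e)² = L²
subtracting the θ₁ and θ₂ equations cancels the r² and L² terms:
r = (x₁² − x₂²) / (2[(x₁cos θ₁ + e sin θ₁) − (x₂cos θ₂ + e sin θ₂)]) = 45.0001 → r = 45
L² = (x₁ − r cos θ₁)² + (r sin θ₁ − e)² = 88208.9829 → L = 297.0000 → L = 297
check at θ₃=256°: x = 279.4277 (printed 279.4277) ✓

r = 45, L = 297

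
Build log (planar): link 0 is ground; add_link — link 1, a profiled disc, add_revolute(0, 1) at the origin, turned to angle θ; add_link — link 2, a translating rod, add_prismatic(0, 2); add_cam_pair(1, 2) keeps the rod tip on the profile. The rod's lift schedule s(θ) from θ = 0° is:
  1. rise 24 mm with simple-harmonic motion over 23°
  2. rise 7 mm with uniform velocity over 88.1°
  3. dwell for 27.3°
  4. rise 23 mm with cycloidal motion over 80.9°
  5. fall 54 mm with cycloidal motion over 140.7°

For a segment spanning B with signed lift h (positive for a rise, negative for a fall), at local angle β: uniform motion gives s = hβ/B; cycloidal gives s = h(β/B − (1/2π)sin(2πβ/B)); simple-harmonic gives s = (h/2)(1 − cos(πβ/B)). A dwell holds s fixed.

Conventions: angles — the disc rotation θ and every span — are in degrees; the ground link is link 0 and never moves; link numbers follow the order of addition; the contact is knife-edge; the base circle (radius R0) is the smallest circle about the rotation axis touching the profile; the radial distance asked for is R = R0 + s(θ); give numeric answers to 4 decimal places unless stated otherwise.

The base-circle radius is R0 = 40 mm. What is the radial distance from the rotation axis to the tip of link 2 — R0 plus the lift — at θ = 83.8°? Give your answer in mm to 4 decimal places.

seg 1 [0°–23°] simple-harmonic, h=24: full span → s += 24 → s = 24.0000
seg 2 [23°–111.1°] uniform, h=7: θ=83.8° here. β=60.8, B=88.1. 7·60.8/88.1 = 4.8309 → s = 28.8309
R = R0 + s = 40 + 28.8309 = 68.8309

68.8309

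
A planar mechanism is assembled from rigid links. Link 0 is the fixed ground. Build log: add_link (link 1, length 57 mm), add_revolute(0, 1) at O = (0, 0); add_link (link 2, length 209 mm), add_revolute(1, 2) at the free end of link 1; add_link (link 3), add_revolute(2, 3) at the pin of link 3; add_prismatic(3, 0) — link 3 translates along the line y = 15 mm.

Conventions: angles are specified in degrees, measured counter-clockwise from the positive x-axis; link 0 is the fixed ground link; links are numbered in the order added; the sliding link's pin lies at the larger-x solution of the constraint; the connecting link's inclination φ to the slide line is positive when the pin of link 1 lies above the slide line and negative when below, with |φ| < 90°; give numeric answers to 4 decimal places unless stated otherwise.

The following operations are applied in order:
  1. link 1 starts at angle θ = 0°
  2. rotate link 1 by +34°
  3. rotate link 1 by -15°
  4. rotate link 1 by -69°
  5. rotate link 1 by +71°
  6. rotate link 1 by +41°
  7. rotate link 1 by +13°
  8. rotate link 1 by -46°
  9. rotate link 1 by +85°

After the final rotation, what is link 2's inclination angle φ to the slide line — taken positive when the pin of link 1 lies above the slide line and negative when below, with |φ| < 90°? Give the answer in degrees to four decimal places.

geometry: r = 57 mm, L = 209 mm, e = 15 mm; θ starts at 0°
rotate link 1 by +34°: θ ← 0° +34° = 34°
rotate link 1 by -15°: θ ← 34° -15° = 19°
rotate link 1 by -69°: θ ← 19° -69° = -50°
rotate link 1 by +71°: θ ← -50° +71° = 21°
rotate link 1 by +41°: θ ← 21° +41° = 62°
rotate link 1 by +13°: θ ← 62° +13° = 75°
rotate link 1 by -46°: θ ← 75° -46° = 29°
rotate link 1 by +85°: θ ← 29° +85° = 114°
h = r sin θ − e = 52.072091 − 15 = 37.072091
sin φ = h / L = 37.072091 / 209 = 0.17737843
φ = arcsin(0.17737843) = 10.217098°

10.2171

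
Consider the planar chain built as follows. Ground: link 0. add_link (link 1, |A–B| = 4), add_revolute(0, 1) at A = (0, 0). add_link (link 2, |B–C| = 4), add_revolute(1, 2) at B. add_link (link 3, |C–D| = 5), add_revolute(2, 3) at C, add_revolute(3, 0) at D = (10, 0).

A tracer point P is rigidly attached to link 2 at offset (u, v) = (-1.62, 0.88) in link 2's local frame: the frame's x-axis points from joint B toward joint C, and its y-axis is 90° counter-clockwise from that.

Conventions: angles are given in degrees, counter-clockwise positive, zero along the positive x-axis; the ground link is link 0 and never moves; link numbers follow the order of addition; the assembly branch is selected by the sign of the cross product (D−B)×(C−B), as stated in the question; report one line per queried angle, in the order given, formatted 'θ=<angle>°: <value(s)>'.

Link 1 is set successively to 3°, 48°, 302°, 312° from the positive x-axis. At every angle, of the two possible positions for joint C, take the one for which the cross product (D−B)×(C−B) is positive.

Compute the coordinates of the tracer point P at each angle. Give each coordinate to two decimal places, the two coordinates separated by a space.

A=(0,0), D=(10.00,0)
θ=3°: B = A + 4.00·(cos3°, sin3°) = (3.9945, 0.2093)
θ=3°: |BD| = 6.0091
θ=3°: circle(B,4.00) ∩ circle(D,5.00): a=2.2557, h=3.3033
θ=3°:   candidates: C₊=(6.3639,3.4321) cross=19.850; C₋=(6.1338,-3.1705) cross=-19.850
θ=3°:   branch + wants cross > 0 → take C=(6.3639,3.4321) (cross=19.850)
θ=3°: ex = (C−B)/|BC| = (0.5924,0.8057); ey = (-0.8057,0.5924)
θ=3°: P = B + -1.62·ex + 0.88·ey = (2.3259,-0.5746)
θ=48°: B = A + 4.00·(cos48°, sin48°) = (2.6765, 2.9726)
θ=48°: |BD| = 7.9038
θ=48°: circle(B,4.00) ∩ circle(D,5.00): a=3.3825, h=2.1351
θ=48°:   candidates: C₊=(6.6137,3.6787) cross=16.875; C₋=(5.0077,-0.2779) cross=-16.875
θ=48°:   branch + wants cross > 0 → take C=(6.6137,3.6787) (cross=16.875)
θ=48°: ex = (C−B)/|BC| = (0.9843,0.1765); ey = (-0.1765,0.9843)
θ=48°: P = B + -1.62·ex + 0.88·ey = (0.9266,3.5528)
θ=302°: B = A + 4.00·(cos302°, sin302°) = (2.1197, -3.3922)
θ=302°: |BD| = 8.5794
θ=302°: circle(B,4.00) ∩ circle(D,5.00): a=3.7652, h=1.3503
θ=302°:   candidates: C₊=(5.0442,-0.6632) cross=11.585; C₋=(6.1120,-3.1437) cross=-11.585
θ=302°:   branch + wants cross > 0 → take C=(5.0442,-0.6632) (cross=11.585)
θ=302°: ex = (C−B)/|BC| = (0.7311,0.6822); ey = (-0.6822,0.7311)
θ=302°: P = B + -1.62·ex + 0.88·ey = (0.3349,-3.8540)
θ=312°: B = A + 4.00·(cos312°, sin312°) = (2.6765, -2.9726)
θ=312°: |BD| = 7.9038
θ=312°: circle(B,4.00) ∩ circle(D,5.00): a=3.3825, h=2.1351
θ=312°:   candidates: C₊=(5.0077,0.2779) cross=16.875; C₋=(6.6137,-3.6787) cross=-16.875
θ=312°:   branch + wants cross > 0 → take C=(5.0077,0.2779) (cross=16.875)
θ=312°: ex = (C−B)/|BC| = (0.5828,0.8126); ey = (-0.8126,0.5828)
θ=312°: P = B + -1.62·ex + 0.88·ey = (1.0173,-3.7761)

θ=3°: 2.33 -0.57
θ=48°: 0.93 3.55
θ=302°: 0.33 -3.85
θ=312°: 1.02 -3.78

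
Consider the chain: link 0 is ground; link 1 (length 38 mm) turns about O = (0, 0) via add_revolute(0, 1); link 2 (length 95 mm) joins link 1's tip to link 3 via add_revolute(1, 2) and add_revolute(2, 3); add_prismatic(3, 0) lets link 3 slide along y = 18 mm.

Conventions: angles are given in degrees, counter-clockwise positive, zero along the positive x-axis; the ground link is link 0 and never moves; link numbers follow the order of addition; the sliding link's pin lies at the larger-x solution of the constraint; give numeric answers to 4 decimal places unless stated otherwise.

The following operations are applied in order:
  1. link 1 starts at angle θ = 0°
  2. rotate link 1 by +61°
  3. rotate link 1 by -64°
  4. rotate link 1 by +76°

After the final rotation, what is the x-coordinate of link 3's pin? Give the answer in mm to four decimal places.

geometry: r = 38 mm, L = 95 mm, e = 18 mm; θ starts at 0°
rotate link 1 by +61°: θ ← 0° +61° = 61°
rotate link 1 by -64°: θ ← 61° -64° = -3°
rotate link 1 by +76°: θ ← -3° +76° = 73°
crank pin P = (r cos θ, r sin θ) = (11.110125, 36.339581)
h = r sin θ − e = 36.339581 − 18 = 18.339581
x = r cos θ + √(L² − h²) = 11.110125 + 93.212981 = 104.323106

104.3231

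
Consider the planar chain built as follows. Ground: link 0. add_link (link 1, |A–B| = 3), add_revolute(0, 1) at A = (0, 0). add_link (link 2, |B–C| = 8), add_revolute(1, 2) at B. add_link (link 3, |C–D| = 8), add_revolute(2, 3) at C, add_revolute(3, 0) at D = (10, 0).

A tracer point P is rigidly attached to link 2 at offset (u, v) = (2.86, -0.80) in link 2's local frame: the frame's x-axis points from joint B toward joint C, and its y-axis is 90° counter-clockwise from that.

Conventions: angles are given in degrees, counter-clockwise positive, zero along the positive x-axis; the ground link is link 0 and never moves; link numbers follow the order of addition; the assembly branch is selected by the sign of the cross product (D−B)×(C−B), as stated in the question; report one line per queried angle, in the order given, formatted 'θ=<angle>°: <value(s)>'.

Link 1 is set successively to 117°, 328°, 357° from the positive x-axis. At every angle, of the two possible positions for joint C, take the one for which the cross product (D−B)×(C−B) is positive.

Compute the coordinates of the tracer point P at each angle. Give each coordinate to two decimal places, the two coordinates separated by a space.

A=(0,0), D=(10.00,0)
θ=117°: B = A + 3.00·(cos117°, sin117°) = (-1.3620, 2.6730)
θ=117°: |BD| = 11.6722
θ=117°: circle(B,8.00) ∩ circle(D,8.00): a=5.8361, h=5.4718
θ=117°:   candidates: C₊=(5.5721,6.6629) cross=63.867; C₋=(3.0659,-3.9898) cross=-63.867
θ=117°:   branch + wants cross > 0 → take C=(5.5721,6.6629) (cross=63.867)
θ=117°: ex = (C−B)/|BC| = (0.8668,0.4987); ey = (-0.4987,0.8668)
θ=117°: P = B + 2.86·ex + -0.80·ey = (1.5159,3.4060)
θ=328°: B = A + 3.00·(cos328°, sin328°) = (2.5441, -1.5898)
θ=328°: |BD| = 7.6235
θ=328°: circle(B,8.00) ∩ circle(D,8.00): a=3.8117, h=7.0335
θ=328°:   candidates: C₊=(4.8053,6.0840) cross=53.620; C₋=(7.7388,-7.6738) cross=-53.620
θ=328°:   branch + wants cross > 0 → take C=(4.8053,6.0840) (cross=53.620)
θ=328°: ex = (C−B)/|BC| = (0.2826,0.9592); ey = (-0.9592,0.2826)
θ=328°: P = B + 2.86·ex + -0.80·ey = (4.1199,0.9275)
θ=357°: B = A + 3.00·(cos357°, sin357°) = (2.9959, -0.1570)
θ=357°: |BD| = 7.0059
θ=357°: circle(B,8.00) ∩ circle(D,8.00): a=3.5029, h=7.1923
θ=357°:   candidates: C₊=(6.3368,7.1120) cross=50.388; C₋=(6.6591,-7.2690) cross=-50.388
θ=357°:   branch + wants cross > 0 → take C=(6.3368,7.1120) (cross=50.388)
θ=357°: ex = (C−B)/|BC| = (0.4176,0.9086); ey = (-0.9086,0.4176)
θ=357°: P = B + 2.86·ex + -0.80·ey = (4.9172,2.1076)

θ=117°: 1.52 3.41
θ=328°: 4.12 0.93
θ=357°: 4.92 2.11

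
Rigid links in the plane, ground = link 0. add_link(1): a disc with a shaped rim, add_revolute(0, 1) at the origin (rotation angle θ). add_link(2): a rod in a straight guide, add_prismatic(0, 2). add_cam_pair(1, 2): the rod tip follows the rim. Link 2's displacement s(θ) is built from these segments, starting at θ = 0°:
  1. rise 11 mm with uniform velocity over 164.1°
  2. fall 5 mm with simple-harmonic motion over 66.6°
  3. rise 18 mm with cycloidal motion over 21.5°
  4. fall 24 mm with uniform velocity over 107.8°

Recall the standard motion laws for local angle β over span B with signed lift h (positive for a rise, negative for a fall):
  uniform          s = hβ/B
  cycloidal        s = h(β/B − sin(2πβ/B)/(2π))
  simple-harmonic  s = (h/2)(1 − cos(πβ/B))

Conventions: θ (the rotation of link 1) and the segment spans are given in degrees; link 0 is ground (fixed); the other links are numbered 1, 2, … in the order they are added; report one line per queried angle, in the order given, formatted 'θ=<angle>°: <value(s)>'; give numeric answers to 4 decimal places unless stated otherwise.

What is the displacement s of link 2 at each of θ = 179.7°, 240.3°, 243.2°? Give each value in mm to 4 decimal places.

segment 1 (0° to 164.1°, uniform, h = 11) is passed completely: s = 0.0000 + (11) = 11.0000
θ = 179.7° falls in segment 2 (164.1° to 230.7°, simple-harmonic, h = -5): β = 179.7 − 164.1 = 15.6°, B = 66.6°; Δs = -5/2·(1 − cos(π·0.2342)) = -0.6469; s = 11.0000 − 0.6469 = 10.3531
segment 2 (164.1° to 230.7°, simple-harmonic, h = -5) is passed completely: s = 11.0000 + (-5) = 6.0000
θ = 240.3° falls in segment 3 (230.7° to 252.2°, cycloidal, h = 18): β = 240.3 − 230.7 = 9.6°, B = 21.5°; Δs = 18·(0.4465 − sin(2π·0.4465)/(2π)) = 7.0924; s = 6.0000 + 7.0924 = 13.0924
θ = 243.2° falls in segment 3 (230.7° to 252.2°, cycloidal, h = 18): β = 243.2 − 230.7 = 12.5°, B = 21.5°; Δs = 18·(0.5814 − sin(2π·0.5814)/(2π)) = 11.8672; s = 6.0000 + 11.8672 = 17.8672

θ=179.7°: 10.3531
θ=240.3°: 13.0924
θ=243.2°: 17.8672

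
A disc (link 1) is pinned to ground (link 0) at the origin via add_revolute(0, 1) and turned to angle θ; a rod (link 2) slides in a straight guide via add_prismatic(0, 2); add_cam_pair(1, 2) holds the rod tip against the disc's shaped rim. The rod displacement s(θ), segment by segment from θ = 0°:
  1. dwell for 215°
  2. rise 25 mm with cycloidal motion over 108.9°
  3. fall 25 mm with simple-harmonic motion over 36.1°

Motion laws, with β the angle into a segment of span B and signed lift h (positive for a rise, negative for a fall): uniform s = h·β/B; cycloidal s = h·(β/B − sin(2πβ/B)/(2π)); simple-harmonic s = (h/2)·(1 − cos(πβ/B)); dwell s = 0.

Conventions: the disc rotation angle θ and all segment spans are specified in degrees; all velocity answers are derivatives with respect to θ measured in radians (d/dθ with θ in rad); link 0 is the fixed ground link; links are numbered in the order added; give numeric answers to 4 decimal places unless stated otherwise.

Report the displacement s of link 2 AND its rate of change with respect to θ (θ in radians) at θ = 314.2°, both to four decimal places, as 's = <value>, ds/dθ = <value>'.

segment 1 (0° to 215°, dwell): s unchanged at 0.0000
θ = 314.2° falls in segment 2 (215° to 323.9°, cycloidal, h = 25): β = 314.2 − 215 = 99.2°, B = 108.9°; Δs = 25·(0.9109 − sin(2π·0.9109)/(2π)) = 24.8856; s = 0.0000 + 24.8856 = 24.8856
velocity in seg [215°–323.9°] (cycloidal), θ in radians: β = 99.2° = 1.7314 rad, B = 108.9° = 1.9007 rad; ds/dθ = (h/B)(1 − cos(2πβ/B)) = (25/1.9007)(1 − cos(2π·0.9109)) = 2.006720 mm/rad

s = 24.8856, ds/dθ = 2.0067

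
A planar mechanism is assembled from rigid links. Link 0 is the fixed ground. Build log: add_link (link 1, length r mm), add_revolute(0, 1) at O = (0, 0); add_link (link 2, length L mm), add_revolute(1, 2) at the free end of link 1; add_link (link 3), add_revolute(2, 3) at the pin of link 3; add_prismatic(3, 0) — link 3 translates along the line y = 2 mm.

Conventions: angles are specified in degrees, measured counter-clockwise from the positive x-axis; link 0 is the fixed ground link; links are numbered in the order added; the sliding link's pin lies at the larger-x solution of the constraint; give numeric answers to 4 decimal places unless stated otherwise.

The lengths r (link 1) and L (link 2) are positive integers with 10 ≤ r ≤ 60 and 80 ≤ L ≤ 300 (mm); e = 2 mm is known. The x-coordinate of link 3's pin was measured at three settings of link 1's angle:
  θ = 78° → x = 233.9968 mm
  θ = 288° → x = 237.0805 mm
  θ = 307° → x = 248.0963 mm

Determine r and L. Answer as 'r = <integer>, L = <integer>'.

constraint per measurement: (x − r cos θ)² + (r sin θ − e)² = L²
subtracting the θ₁ and θ₂ equations cancels the r² and L² terms:
r = (x₁² − x₂²) / (2[(x₁cos θ₁ + e sin θ₁) − (x₂cos θ₂ + e sin θ₂)]) = 34.9991 → r = 35
L² = (x₁ − r cos θ₁)² + (r sin θ₁ − e)² = 52441.0148 → L = 229.0000 → L = 229
check at θ₃=307°: x = 248.0963 (printed 248.0963) ✓

r = 35, L = 229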